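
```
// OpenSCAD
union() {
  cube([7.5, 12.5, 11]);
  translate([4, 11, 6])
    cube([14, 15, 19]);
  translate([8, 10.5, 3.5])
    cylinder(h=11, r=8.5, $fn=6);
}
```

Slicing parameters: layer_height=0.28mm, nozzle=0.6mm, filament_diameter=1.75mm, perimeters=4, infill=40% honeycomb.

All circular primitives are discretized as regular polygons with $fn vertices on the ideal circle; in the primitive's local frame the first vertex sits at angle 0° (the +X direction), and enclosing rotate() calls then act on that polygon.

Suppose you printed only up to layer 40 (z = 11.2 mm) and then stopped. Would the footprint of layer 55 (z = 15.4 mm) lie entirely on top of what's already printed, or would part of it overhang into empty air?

Compare the two slices. At z = 11.2: the cube does not reach this height (z outside [0, 11]); the cube at (4, 11) (footprint 14×15) is included at this height (area 210.00 mm²); the r=8.5 cylinder at (8, 10.5) gives a regular 6-gon of circumradius 8.5 (constant along its height) (area = (6/2)·8.500²·sin(360°/6) = 187.71 mm²); Taking the union: the regions partially overlap — summed areas 397.71 mm² minus the doubly-counted overlap 70.19 mm² gives 327.52 mm² — area = 327.52 mm². At z = 15.4: the cube is absent (z outside [0, 11]); the 14×15 cube at (4, 11) contributes its full rectangle (area 210.00 mm²); the cylinder at (8, 10.5) does not reach this height (z outside [3.5, 14.5]); Merging all regions: only the 14×15 cube at (4, 11) is present, so the union is just that shape — area = 210.00 mm². Checking containment: the cross-section at z = 15.4 is a subset of the cross-section at z = 11.2.

entirely on top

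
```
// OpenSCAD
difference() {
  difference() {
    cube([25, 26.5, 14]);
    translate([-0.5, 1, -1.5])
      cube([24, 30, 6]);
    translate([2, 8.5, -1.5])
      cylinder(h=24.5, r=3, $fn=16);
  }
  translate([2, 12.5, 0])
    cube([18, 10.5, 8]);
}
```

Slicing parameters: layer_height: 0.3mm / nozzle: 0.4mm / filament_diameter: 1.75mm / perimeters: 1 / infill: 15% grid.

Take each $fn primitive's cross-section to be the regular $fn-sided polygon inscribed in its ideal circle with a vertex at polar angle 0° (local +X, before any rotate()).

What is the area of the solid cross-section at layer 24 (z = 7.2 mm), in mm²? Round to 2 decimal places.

At z = 7.2 mm: the cube is present — its section is the full 25×26.5 rectangle (area 662.50 mm²); the cube at (-0.5, 1) is not intersected at this z (z outside [-1.5, 4.5]); the cylinder at (2, 8.5): section is a regular 16-gon, circumradius r=3 (area = (16/2)·3.000²·sin(360°/16) = 27.55 mm²); Subtracting the remaining from the first: starting from the 25×26.5 cube (662.50 mm²), the r=3 cylinder at (2, 8.5) partially overlaps it — only the 24.64 mm² overlap (of its 27.55 mm²) is removed, clipping the outline — area = 637.86 mm²; the cube at (2, 12.5) (footprint 18×10.5) is included at this height (area 189.00 mm²); Taking the first minus the rest: starting from that combined region (637.86 mm²), the 18×10.5 cube at (2, 12.5) lies wholly inside it (removes its full 189.00 mm² and its 57.00 mm outline becomes a hole wall) — area = 448.86 mm². Overall, the cross-section is one region with 1 hole. Net area = 448.86 mm².

448.86 mm²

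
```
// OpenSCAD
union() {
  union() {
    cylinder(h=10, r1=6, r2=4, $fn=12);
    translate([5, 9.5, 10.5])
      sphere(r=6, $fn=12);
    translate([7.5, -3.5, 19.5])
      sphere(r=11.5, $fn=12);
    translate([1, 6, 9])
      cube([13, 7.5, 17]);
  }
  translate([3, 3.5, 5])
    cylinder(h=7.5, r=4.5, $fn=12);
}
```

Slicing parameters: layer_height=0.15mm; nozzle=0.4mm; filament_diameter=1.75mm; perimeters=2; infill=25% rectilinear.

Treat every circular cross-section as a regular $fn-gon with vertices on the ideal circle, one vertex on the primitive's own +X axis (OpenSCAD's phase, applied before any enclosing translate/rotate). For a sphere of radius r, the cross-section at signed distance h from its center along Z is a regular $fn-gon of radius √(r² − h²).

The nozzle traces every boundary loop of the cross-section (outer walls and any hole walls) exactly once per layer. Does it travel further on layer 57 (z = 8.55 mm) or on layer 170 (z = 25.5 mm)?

Layer 57 (z = 8.55): the cone (r1=6→r2=4) has section circumradius 4.290 here — a regular 12-gon (perimeter = 2·12·4.290·sin(180°/12) = 26.65 mm); the sphere at (5, 9.5): section is a regular 12-gon, circumradius = √(r²−h²) = √(6²−1.95²) = 5.674 (perimeter = 2·12·5.674·sin(180°/12) = 35.25 mm); the sphere at (7.5, -3.5): section is a regular 12-gon, circumradius = √(r²−h²) = √(11.5²−10.95²) = 3.514 (perimeter = 2·12·3.514·sin(180°/12) = 21.83 mm); the cube at (1, 6) is not intersected at this z (z outside [9, 26]); Merging all regions: the 3 present regions are separate (no shared area or edge), so areas and boundary lengths simply add and each stays a separate island — boundary = 83.72 mm; the r=4.5 cylinder at (3, 3.5) gives a regular 12-gon of circumradius 4.5 (constant along its height) (perimeter = 2·12·4.500·sin(180°/12) = 27.95 mm); Taking the union: the regions partially overlap (shared area 39.42 mm²), so the edge portions inside another operand are dropped and the merged outline is re-measured after clipping — boundary = 76.71 mm. So its perimeter = 76.71 mm. Layer 170 (z = 25.5): the cone is absent (z outside [0, 10]); the sphere at (5, 9.5) is not intersected at this z (|z−center|=15.000 > r=6); the r=11.5 sphere at (7.5, -3.5) contributes a regular 12-gon of circumradius √(11.5²−6²) = 9.811 (perimeter = 2·12·9.811·sin(180°/12) = 60.94 mm); the 13×7.5 cube at (1, 6) contributes its full rectangle (perimeter 41.00 mm); Taking the union: the regions partially overlap (shared area 0.36 mm²), so the edge portions inside another operand are dropped and the merged outline is re-measured after clipping — boundary = 97.22 mm; the cylinder at (3, 3.5) is absent (z outside [5, 12.5]); Taking the union: only the result so far is present, so the union is just that shape — boundary = 97.22 mm. So its perimeter = 97.22 mm. Layer 170 is larger (97.22 vs 76.71 mm).

layer 170 (z = 25.5 mm)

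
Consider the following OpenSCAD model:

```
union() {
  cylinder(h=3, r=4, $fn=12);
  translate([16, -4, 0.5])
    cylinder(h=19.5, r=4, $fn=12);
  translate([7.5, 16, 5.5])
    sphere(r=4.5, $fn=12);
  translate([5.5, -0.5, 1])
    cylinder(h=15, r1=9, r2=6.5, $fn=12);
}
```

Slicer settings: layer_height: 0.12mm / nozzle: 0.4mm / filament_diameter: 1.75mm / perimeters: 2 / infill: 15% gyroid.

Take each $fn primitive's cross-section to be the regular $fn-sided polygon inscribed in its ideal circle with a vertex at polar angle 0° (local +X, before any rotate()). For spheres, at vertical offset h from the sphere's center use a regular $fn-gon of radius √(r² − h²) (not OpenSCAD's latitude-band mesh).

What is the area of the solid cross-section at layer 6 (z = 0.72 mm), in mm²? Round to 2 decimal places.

96.00 mm²

At z = 0.72 mm: the r=4 cylinder gives a regular 12-gon of circumradius 4 (constant along its height) (area = (12/2)·4.000²·sin(360°/12) = 48.00 mm²); the r=4 cylinder at (16, -4) contributes a regular 12-gon of circumradius 4 (area = (12/2)·4.000²·sin(360°/12) = 48.00 mm²); the sphere at (7.5, 16) is absent (|z−center|=4.780 > r=4.5); the cone at (5.5, -0.5) is absent (z outside [1, 16]); Merging all regions: the 2 present regions are separate (no shared area or edge), so areas and boundary lengths simply add and each stays a separate island — area = 96.00 mm². Overall, the cross-section has 2 separate islands. Net area = 96.00 mm².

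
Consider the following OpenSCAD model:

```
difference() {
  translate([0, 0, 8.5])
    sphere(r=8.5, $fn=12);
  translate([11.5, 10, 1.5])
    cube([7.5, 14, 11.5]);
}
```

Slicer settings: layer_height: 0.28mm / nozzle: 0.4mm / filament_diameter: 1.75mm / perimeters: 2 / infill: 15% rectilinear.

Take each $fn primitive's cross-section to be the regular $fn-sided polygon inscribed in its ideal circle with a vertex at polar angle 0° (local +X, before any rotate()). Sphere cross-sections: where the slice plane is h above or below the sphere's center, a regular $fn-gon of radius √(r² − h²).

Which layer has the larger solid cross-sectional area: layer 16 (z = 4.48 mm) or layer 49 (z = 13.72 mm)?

layer 16 (z = 4.48 mm)

Layer 16 (z = 4.48): the r=8.5 sphere contributes a regular 12-gon of circumradius √(8.5²−4.02²) = 7.489 (area = (12/2)·7.489²·sin(360°/12) = 168.27 mm²); the cube at (11.5, 10) (footprint 7.5×14) is included at this height (area 105.00 mm²); Taking the first minus the rest: starting from the r=8.5 sphere (168.27 mm²), the 7.5×14 cube at (11.5, 10) misses the remaining region (no effect) — area = 168.27 mm². So its area = 168.27 mm². Layer 49 (z = 13.72): the sphere: section is a regular 12-gon, circumradius = √(r²−h²) = √(8.5²−5.22²) = 6.708 (area = (12/2)·6.708²·sin(360°/12) = 135.00 mm²); the cube at (11.5, 10) is not intersected at this z (z outside [1.5, 13]); After the difference (first − rest): none of the subtracted shapes is present at this height, so the r=8.5 sphere is unchanged — area = 135.00 mm². So its area = 135.00 mm². Layer 16 is larger (168.27 vs 135.00 mm²).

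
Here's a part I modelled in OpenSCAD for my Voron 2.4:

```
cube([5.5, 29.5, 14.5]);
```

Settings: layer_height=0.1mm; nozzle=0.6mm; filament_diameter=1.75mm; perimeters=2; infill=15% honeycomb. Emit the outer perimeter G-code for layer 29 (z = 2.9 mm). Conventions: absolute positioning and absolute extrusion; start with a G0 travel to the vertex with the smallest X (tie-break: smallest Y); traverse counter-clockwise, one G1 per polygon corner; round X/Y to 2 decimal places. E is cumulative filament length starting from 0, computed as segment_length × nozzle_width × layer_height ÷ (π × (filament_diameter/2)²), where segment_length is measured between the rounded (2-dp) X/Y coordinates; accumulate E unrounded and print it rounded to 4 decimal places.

G0 X0.00 Y0.00 Z2.90
G1 X5.50 Y0.00 E0.1372
G1 X5.50 Y29.50 E0.8731
G1 X0.00 Y29.50 E1.0103
G1 X0.00 Y0.00 E1.7462

At z = 2.9 mm: the cube (footprint 5.5×29.5) is included at this height. The outline is a single polygon with 4 vertices. Extrusion per mm of travel: 0.6 × 0.1 / (π × 0.875²) = 0.024945. Accumulating E over each segment gives final E = 1.7462.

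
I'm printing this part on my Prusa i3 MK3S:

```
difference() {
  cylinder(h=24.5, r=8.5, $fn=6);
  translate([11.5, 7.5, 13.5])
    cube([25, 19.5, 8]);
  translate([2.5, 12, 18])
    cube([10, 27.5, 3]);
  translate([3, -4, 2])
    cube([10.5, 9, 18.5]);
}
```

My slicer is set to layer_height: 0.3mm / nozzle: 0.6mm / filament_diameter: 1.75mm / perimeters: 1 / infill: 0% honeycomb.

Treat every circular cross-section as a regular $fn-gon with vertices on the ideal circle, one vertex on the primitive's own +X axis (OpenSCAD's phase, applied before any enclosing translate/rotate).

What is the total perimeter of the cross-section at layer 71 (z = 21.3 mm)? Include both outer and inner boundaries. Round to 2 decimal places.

51.00 mm

At z = 21.3 mm: the r=8.5 cylinder gives a regular 6-gon of circumradius 8.5 (constant along its height) (perimeter = 2·6·8.500·sin(180°/6) = 51.00 mm); the 25×19.5 cube at (11.5, 7.5) contributes its full rectangle (perimeter 89.00 mm); the cube at (2.5, 12) does not reach this height (z outside [18, 21]); the cube at (3, -4) is not intersected at this z (z outside [2, 20.5]); Subtracting the remaining from the first: starting from the r=8.5 cylinder, the 25×19.5 cube at (11.5, 7.5) misses the remaining region (no effect) — boundary = 51.00 mm. Overall, the cross-section is a single solid region. Total boundary length (outer) = 51.00 mm.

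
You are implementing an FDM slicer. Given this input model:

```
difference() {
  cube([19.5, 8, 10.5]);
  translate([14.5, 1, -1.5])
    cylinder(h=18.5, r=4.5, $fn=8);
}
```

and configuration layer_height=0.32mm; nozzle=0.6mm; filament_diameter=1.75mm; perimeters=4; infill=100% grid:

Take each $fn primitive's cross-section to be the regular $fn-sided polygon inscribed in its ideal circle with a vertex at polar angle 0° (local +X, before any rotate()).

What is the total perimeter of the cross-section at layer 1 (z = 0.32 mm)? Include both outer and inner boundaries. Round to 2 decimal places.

At z = 0.32 mm: the cube is present — its section is the full 19.5×8 rectangle (perimeter 55.00 mm); the cylinder at (14.5, 1): section is a regular 8-gon, circumradius r=4.5 (perimeter = 2·8·4.500·sin(180°/8) = 27.55 mm); Subtracting the remaining from the first: starting from the 19.5×8 cube, the r=4.5 cylinder at (14.5, 1) partially overlaps it — only the 37.22 mm² overlap (of its 57.28 mm²) is removed, clipping the outline — boundary = 62.77 mm. Overall, the cross-section is a single solid region. Total boundary length (outer) = 62.77 mm.

62.77 mm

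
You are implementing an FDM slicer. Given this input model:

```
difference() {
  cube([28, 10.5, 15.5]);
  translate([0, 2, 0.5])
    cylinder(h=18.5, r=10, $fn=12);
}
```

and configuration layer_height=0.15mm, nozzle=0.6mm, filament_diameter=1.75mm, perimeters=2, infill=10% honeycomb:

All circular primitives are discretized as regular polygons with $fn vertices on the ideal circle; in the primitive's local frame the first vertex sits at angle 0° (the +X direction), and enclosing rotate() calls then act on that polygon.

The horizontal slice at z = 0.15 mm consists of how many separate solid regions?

At z = 0.15 mm: the cube is present — its section is the full 28×10.5 rectangle; the cylinder at (0, 2) does not reach this height (z outside [0.5, 19]); Taking the first minus the rest: none of the subtracted shapes is present at this height, so the 28×10.5 cube is unchanged — 1 connected region. The result has 1 disconnected region.

1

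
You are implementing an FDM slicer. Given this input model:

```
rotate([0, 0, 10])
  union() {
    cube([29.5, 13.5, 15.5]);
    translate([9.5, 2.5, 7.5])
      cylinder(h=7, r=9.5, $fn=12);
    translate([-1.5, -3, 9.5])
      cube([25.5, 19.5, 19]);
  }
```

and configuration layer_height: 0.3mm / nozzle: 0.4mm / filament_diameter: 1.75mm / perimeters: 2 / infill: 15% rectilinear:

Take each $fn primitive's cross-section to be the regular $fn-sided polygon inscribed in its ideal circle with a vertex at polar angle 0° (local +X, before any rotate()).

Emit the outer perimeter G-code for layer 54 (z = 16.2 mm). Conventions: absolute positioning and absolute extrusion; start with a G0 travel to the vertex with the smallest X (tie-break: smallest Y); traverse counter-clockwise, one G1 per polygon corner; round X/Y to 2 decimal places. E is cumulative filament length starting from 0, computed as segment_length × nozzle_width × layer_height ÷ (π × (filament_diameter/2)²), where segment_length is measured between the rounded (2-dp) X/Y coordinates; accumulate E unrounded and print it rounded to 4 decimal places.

G0 X-4.34 Y15.99 Z16.20
G1 X-0.96 Y-3.21 E0.9726
G1 X24.16 Y1.21 E2.2451
G1 X20.77 Y20.42 E3.2183
G1 X-4.34 Y15.99 E4.4904

At z = 16.2 mm: the cube does not reach this height (z outside [0, 15.5]); the cylinder at (9.5, 2.5) is absent (z outside [7.5, 14.5]); the cube at (-1.5, -3) (footprint 25.5×19.5) is included at this height; Combining (union): only the 25.5×19.5 cube at (-1.5, -3) is present, so the union is just that shape — 1 connected region; (whole slice rotated 10° about Z — lengths, areas and connectivity unchanged). The outline is a single polygon with 4 vertices. Extrusion per mm of travel: 0.4 × 0.3 / (π × 0.875²) = 0.049890. Accumulating E over each segment gives final E = 4.4904.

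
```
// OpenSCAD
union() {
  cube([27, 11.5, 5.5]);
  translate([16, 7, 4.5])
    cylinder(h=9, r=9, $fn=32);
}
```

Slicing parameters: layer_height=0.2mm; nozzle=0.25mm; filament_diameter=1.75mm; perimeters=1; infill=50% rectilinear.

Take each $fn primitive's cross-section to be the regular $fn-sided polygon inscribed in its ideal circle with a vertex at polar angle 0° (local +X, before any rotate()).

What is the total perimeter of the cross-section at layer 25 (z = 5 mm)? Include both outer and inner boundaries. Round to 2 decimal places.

81.21 mm

At z = 5 mm: the cube (footprint 27×11.5) is included at this height (perimeter 77.00 mm); the r=9 cylinder at (16, 7) contributes a regular 32-gon of circumradius 9 (perimeter = 2·32·9.000·sin(180°/32) = 56.46 mm); Combining (union): the regions partially overlap (shared area 188.52 mm²), so the edge portions inside another operand are dropped and the merged outline is re-measured after clipping — boundary = 81.21 mm. Overall, the cross-section is a single solid region. Total boundary length (outer) = 81.21 mm.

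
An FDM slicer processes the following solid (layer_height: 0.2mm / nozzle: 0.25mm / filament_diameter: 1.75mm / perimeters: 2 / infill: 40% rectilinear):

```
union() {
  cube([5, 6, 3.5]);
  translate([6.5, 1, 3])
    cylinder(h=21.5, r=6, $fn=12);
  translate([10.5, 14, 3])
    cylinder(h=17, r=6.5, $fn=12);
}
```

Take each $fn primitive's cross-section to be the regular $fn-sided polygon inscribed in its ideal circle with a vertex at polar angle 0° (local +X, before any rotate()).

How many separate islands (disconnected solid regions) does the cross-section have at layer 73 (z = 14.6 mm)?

2

At z = 14.6 mm: the cube is not intersected at this z (z outside [0, 3.5]); the r=6 cylinder at (6.5, 1) gives a regular 12-gon of circumradius 6 (constant along its height); the r=6.5 cylinder at (10.5, 14) gives a regular 12-gon of circumradius 6.5 (constant along its height); Merging all regions: the 2 present regions are separate (no shared area or edge), so areas and boundary lengths simply add and each stays a separate island — 2 connected regions. Overall, the cross-section has 2 separate islands. Island count = 2.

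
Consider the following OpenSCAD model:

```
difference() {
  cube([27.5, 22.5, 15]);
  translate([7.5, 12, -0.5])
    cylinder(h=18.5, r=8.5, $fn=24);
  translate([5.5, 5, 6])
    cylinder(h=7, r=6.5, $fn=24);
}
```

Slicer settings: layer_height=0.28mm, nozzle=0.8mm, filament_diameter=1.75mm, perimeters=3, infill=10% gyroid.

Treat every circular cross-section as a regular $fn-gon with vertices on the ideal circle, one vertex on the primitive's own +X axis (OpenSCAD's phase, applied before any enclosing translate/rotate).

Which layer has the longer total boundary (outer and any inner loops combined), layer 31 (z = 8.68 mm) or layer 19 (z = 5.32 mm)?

layer 19 (z = 5.32 mm)

Layer 31 (z = 8.68): the 27.5×22.5 cube contributes its full rectangle (perimeter 100.00 mm); the r=8.5 cylinder at (7.5, 12) contributes a regular 24-gon of circumradius 8.5 (perimeter = 2·24·8.500·sin(180°/24) = 53.25 mm); the r=6.5 cylinder at (5.5, 5) contributes a regular 24-gon of circumradius 6.5 (perimeter = 2·24·6.500·sin(180°/24) = 40.72 mm); After the difference (first − rest): starting from the 27.5×22.5 cube, the r=8.5 cylinder at (7.5, 12) partially overlaps it — only the 219.42 mm² overlap (of its 224.40 mm²) is removed, clipping the outline; the r=6.5 cylinder at (5.5, 5) partially overlaps it — only the 49.45 mm² overlap (of its 131.22 mm²) is removed, clipping the outline — boundary = 116.38 mm. So its perimeter = 116.38 mm. Layer 19 (z = 5.32): the 27.5×22.5 cube contributes its full rectangle (perimeter 100.00 mm); the r=8.5 cylinder at (7.5, 12) gives a regular 24-gon of circumradius 8.5 (constant along its height) (perimeter = 2·24·8.500·sin(180°/24) = 53.25 mm); the cylinder at (5.5, 5) is absent (z outside [6, 13]); Taking the first minus the rest: starting from the 27.5×22.5 cube, the r=8.5 cylinder at (7.5, 12) partially overlaps it — only the 219.42 mm² overlap (of its 224.40 mm²) is removed, clipping the outline — boundary = 137.27 mm. So its perimeter = 137.27 mm. Layer 19 is larger (137.27 vs 116.38 mm).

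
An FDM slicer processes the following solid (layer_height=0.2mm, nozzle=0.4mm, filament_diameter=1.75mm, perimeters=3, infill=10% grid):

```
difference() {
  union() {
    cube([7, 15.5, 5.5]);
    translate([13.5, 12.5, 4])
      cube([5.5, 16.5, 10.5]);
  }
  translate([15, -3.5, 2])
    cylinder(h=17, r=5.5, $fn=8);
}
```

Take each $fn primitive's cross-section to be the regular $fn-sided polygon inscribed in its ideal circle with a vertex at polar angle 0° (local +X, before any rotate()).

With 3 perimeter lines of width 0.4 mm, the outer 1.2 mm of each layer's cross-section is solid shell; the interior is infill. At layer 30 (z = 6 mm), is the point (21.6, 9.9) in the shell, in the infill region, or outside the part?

outside

At z = 6 mm: the cube is not intersected at this z (z outside [0, 5.5]); the cube at (13.5, 12.5) is present — its section is the full 5.5×16.5 rectangle; Merging all regions: only the 5.5×16.5 cube at (13.5, 12.5) is present, so the union is just that shape — 1 connected region; the r=5.5 cylinder at (15, -3.5) contributes a regular 8-gon of circumradius 5.5; After the difference (first − rest): starting from that combined region, the r=5.5 cylinder at (15, -3.5) misses the remaining region (no effect) — 1 connected region. Overall, the cross-section is a single solid region. The nearest boundary edge runs (19.00, 29.00)→(19.00, 12.50); distance from the point to it = 3.68 mm. The point is not inside any of the regions above, so it lies outside the cross-section (3.68 mm from the nearest boundary).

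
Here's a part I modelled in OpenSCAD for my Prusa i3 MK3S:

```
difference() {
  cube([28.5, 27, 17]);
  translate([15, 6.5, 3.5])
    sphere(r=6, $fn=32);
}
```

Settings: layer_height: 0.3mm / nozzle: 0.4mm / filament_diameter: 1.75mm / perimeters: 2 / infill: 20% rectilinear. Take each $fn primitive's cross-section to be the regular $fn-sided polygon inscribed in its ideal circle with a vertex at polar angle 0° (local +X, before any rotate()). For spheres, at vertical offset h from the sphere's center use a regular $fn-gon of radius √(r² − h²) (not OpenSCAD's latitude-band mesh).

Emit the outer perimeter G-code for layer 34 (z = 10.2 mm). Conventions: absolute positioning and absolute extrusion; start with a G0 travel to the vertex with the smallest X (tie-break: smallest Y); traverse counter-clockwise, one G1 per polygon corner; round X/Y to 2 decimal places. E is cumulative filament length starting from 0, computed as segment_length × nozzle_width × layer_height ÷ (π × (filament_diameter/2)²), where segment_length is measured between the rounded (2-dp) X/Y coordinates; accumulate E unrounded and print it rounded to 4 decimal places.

At z = 10.2 mm: the cube (footprint 28.5×27) is included at this height; the sphere at (15, 6.5) is absent (|z−center|=6.700 > r=6); Subtracting the remaining from the first: none of the subtracted shapes is present at this height, so the 28.5×27 cube is unchanged — 1 connected region. The outline is a single polygon with 4 vertices. Extrusion per mm of travel: 0.4 × 0.3 / (π × 0.875²) = 0.049890. Accumulating E over each segment gives final E = 5.5378.

G0 X0.00 Y0.00 Z10.20
G1 X28.50 Y0.00 E1.4219
G1 X28.50 Y27.00 E2.7689
G1 X0.00 Y27.00 E4.1908
G1 X0.00 Y0.00 E5.5378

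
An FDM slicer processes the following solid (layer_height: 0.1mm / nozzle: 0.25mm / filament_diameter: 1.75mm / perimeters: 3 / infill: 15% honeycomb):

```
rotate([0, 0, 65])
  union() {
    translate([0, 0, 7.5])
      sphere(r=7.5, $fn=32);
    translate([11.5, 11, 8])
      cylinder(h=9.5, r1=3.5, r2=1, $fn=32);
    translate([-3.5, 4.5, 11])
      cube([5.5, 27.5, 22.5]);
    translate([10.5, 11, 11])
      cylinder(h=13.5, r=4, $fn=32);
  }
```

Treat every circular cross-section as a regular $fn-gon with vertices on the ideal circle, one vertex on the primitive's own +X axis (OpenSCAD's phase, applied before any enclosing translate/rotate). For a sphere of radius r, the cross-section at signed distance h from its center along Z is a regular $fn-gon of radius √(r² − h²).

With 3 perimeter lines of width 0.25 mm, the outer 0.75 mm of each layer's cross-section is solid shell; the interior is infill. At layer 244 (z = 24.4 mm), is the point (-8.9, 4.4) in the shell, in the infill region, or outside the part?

At z = 24.4 mm: the sphere does not reach this height (|z−center|=16.900 > r=7.5); the cone at (11.5, 11) is absent (z outside [8, 17.5]); the cube at (-3.5, 4.5) is present — its section is the full 5.5×27.5 rectangle; the r=4 cylinder at (10.5, 11) gives a regular 32-gon of circumradius 4 (constant along its height); Combining (union): the 2 present regions are separate (no shared area or edge), so areas and boundary lengths simply add and each stays a separate island — 2 connected regions; (rotated 65° about Z; rotation is an isometry so areas/perimeters/island counts are preserved). Overall, the cross-section has 2 separate islands. Undo the 65° rotation: the query point maps to (0.226, 9.926) in the un-rotated model frame. The nearest boundary edge runs (2.00, 32.00)→(2.00, 4.50); distance from the point to it = 1.77 mm. (Shell/infill is judged within the island containing the point — the largest one.) The point is inside the cross-section and 1.77 mm from the nearest boundary — more than the 0.75 mm shell width (3 × 0.25), so it's in the infill interior.

infill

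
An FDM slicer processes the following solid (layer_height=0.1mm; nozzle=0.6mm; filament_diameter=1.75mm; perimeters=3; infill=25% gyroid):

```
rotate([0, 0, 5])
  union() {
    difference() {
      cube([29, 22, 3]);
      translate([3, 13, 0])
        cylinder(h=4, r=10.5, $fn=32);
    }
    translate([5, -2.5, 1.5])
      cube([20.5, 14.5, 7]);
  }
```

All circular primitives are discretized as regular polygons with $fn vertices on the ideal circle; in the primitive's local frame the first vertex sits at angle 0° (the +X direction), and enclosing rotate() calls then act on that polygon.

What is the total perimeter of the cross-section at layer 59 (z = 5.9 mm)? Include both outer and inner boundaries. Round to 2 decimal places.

At z = 5.9 mm: the cube does not reach this height (z outside [0, 3]); the cylinder at (3, 13) does not reach this height (z outside [0, 4]); Subtracting the remaining from the first: the first operand is absent here, so nothing remains; the cube at (5, -2.5) is present — its section is the full 20.5×14.5 rectangle (perimeter 70.00 mm); Taking the union: only the 20.5×14.5 cube at (5, -2.5) is present, so the union is just that shape — boundary = 70.00 mm; (rotated 5° about Z; rotation is an isometry so areas/perimeters/island counts are preserved). Overall, the cross-section is a single solid region. Total boundary length (outer) = 70.00 mm.

70.00 mm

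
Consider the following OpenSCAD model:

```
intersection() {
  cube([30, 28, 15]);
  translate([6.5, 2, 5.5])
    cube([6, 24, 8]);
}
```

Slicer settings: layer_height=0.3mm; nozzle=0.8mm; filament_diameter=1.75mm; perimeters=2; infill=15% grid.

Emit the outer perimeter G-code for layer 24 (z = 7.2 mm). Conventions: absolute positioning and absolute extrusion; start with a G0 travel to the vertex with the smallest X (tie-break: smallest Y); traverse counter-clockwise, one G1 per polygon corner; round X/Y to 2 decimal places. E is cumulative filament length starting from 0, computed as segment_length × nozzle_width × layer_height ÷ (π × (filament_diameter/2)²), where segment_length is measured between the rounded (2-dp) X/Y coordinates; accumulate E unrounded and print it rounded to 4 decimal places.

G0 X6.50 Y2.00 Z7.20
G1 X12.50 Y2.00 E0.5987
G1 X12.50 Y26.00 E2.9934
G1 X6.50 Y26.00 E3.5921
G1 X6.50 Y2.00 E5.9868

At z = 7.2 mm: the cube (footprint 30×28) is included at this height; the 6×24 cube at (6.5, 2) contributes its full rectangle; Keeping only the common overlap: the 6×24 cube at (6.5, 2) lies inside the 30×28 cube, so the common part is the 6×24 cube at (6.5, 2) itself — 1 connected region. The outline is a single polygon with 4 vertices. Extrusion per mm of travel: 0.8 × 0.3 / (π × 0.875²) = 0.099780. Accumulating E over each segment gives final E = 5.9868.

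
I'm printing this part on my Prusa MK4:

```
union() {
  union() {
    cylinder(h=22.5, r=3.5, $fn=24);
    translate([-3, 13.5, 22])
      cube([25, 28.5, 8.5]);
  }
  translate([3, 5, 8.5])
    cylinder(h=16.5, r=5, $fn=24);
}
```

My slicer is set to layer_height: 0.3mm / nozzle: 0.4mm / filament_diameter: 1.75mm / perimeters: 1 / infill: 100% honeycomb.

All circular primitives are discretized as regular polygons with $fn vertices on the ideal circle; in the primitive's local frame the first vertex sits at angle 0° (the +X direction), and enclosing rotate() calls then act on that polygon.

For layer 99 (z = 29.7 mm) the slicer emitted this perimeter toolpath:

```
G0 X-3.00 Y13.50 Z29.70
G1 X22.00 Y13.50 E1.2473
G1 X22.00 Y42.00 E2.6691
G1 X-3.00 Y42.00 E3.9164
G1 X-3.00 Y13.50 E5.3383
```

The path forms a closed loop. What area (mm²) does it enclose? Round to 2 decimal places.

Apply the shoelace formula to the sequence of (X, Y) vertices; enclosed area = 712.50 mm².

712.50 mm²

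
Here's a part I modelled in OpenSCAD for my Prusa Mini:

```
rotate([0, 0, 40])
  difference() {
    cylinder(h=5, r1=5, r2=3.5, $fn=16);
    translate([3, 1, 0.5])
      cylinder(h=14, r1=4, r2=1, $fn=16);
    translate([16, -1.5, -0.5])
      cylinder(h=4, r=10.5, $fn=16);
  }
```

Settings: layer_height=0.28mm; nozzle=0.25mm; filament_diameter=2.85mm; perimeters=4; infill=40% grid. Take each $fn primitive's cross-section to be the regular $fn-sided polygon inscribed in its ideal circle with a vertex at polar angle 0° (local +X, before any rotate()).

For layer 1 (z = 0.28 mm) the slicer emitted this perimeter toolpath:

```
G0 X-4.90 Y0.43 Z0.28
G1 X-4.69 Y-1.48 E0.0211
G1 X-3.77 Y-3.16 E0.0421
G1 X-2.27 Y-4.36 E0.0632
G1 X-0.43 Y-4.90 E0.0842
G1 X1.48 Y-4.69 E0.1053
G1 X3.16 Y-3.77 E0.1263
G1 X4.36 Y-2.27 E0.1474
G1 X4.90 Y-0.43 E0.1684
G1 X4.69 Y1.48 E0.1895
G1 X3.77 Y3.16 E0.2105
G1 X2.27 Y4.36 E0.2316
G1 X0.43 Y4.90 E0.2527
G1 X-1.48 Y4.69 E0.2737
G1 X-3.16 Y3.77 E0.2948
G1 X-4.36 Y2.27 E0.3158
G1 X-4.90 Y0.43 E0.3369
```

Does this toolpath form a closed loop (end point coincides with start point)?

yes

Start point (G0): (-4.90, 0.43). End point (last G1): the path returns to the start — closed.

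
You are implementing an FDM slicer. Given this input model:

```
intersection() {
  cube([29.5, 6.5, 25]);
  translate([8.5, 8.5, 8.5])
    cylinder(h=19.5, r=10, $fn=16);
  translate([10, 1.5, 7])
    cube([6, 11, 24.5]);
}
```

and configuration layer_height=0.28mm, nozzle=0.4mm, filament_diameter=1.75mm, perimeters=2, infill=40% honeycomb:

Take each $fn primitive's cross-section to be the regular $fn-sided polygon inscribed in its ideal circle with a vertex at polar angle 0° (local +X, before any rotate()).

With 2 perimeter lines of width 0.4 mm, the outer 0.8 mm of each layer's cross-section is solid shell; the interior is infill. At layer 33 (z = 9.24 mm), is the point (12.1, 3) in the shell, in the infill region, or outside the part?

At z = 9.24 mm: the cube (footprint 29.5×6.5) is included at this height; the cylinder at (8.5, 8.5): section is a regular 16-gon, circumradius r=10; the 6×11 cube at (10, 1.5) contributes its full rectangle; Taking the intersection: the r=10 cylinder at (8.5, 8.5) partially overlaps the 29.5×6.5 cube; clipping to the common part keeps 102.39 mm²; the 6×11 cube at (10, 1.5) partially overlaps the running intersection; clipping to the common part keeps 29.89 mm² — 1 connected region. Overall, the cross-section is a single solid region. The nearest boundary edge runs (15.62, 1.50)→(10.00, 1.50); distance from the point to it = 1.50 mm. The point is inside the cross-section and 1.50 mm from the nearest boundary — more than the 0.8 mm shell width (2 × 0.4), so it's in the infill interior.

infill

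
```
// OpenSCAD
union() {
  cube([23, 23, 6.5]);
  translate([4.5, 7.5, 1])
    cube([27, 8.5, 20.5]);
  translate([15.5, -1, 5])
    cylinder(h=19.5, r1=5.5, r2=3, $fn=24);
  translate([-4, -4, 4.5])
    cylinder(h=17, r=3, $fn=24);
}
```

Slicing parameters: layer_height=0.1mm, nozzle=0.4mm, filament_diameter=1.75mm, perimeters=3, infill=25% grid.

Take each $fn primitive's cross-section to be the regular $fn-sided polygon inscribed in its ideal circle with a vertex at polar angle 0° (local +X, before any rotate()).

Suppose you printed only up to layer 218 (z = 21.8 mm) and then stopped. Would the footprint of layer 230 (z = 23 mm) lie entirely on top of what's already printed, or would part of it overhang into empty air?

Compare the two slices. At z = 21.8: the cube does not reach this height (z outside [0, 6.5]); the cube at (4.5, 7.5) does not reach this height (z outside [1, 21.5]); the cone at (15.5, -1): at t=0.862 of its height the radius interpolates to r₁+(r₂−r₁)t = 3.346, giving a regular 24-gon of that circumradius (area = (24/2)·3.346²·sin(360°/24) = 34.78 mm²); the cylinder at (-4, -4) is absent (z outside [4.5, 21.5]); Taking the union: only the cone at (15.5, -1) is present, so the union is just that shape — area = 34.78 mm². At z = 23: the cube is not intersected at this z (z outside [0, 6.5]); the cube at (4.5, 7.5) is not intersected at this z (z outside [1, 21.5]); the cone at (15.5, -1): at t=0.923 of its height the radius interpolates to r₁+(r₂−r₁)t = 3.192, giving a regular 24-gon of that circumradius (area = (24/2)·3.192²·sin(360°/24) = 31.65 mm²); the cylinder at (-4, -4) does not reach this height (z outside [4.5, 21.5]); Taking the union: only the cone at (15.5, -1) is present, so the union is just that shape — area = 31.65 mm². Checking containment: the cross-section at z = 23 is a subset of the cross-section at z = 21.8.

entirely on top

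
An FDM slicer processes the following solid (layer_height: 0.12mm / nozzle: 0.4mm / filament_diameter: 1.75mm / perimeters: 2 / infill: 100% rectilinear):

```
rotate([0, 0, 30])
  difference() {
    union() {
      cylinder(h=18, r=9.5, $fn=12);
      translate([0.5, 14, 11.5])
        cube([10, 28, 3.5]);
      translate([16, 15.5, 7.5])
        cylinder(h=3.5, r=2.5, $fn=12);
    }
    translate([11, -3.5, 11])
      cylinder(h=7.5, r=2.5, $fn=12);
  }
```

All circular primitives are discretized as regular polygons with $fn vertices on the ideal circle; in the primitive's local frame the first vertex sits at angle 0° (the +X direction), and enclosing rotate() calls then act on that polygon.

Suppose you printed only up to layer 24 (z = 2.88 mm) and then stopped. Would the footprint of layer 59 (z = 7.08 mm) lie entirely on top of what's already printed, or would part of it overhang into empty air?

entirely on top

Compare the two slices. At z = 2.88: the cylinder: section is a regular 12-gon, circumradius r=9.5 (area = (12/2)·9.500²·sin(360°/12) = 270.75 mm²); the cube at (0.5, 14) does not reach this height (z outside [11.5, 15]); the cylinder at (16, 15.5) is not intersected at this z (z outside [7.5, 11]); Merging all regions: only the r=9.5 cylinder is present, so the union is just that shape — area = 270.75 mm²; the cylinder at (11, -3.5) does not reach this height (z outside [11, 18.5]); After the difference (first − rest): none of the subtracted shapes is present at this height, so the result so far is unchanged — area = 270.75 mm²; (whole slice rotated 30° about Z — lengths, areas and connectivity unchanged). At z = 7.08: the cylinder: section is a regular 12-gon, circumradius r=9.5 (area = (12/2)·9.500²·sin(360°/12) = 270.75 mm²); the cube at (0.5, 14) does not reach this height (z outside [11.5, 15]); the cylinder at (16, 15.5) does not reach this height (z outside [7.5, 11]); Combining (union): only the r=9.5 cylinder is present, so the union is just that shape — area = 270.75 mm²; the cylinder at (11, -3.5) is not intersected at this z (z outside [11, 18.5]); Taking the first minus the rest: none of the subtracted shapes is present at this height, so the result so far is unchanged — area = 270.75 mm²; (rotated 30° about Z; rotation is an isometry so areas/perimeters/island counts are preserved). Checking containment: the cross-section at z = 7.08 is a subset of the cross-section at z = 2.88.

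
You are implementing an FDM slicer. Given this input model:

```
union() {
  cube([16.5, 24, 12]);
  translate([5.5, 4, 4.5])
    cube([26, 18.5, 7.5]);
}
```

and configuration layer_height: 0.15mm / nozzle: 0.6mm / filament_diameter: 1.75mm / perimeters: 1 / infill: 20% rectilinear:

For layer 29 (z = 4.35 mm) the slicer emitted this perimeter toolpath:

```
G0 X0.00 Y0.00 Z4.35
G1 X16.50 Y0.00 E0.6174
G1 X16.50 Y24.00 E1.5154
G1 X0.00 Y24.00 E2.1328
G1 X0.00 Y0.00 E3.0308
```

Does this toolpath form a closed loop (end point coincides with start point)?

Start point (G0): (0.00, 0.00). End point (last G1): the path returns to the start — closed.

yes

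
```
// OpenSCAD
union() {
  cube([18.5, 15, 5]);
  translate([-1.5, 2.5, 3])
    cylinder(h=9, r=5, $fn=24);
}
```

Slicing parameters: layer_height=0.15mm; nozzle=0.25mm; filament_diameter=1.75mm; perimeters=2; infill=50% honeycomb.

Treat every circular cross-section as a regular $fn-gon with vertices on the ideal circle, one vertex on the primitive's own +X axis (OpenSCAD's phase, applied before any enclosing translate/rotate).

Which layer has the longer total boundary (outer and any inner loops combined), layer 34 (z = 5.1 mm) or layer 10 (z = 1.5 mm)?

layer 10 (z = 1.5 mm)

Layer 34 (z = 5.1): the cube does not reach this height (z outside [0, 5]); the cylinder at (-1.5, 2.5): section is a regular 24-gon, circumradius r=5 (perimeter = 2·24·5.000·sin(180°/24) = 31.33 mm); Combining (union): only the r=5 cylinder at (-1.5, 2.5) is present, so the union is just that shape — boundary = 31.33 mm. So its perimeter = 31.33 mm. Layer 10 (z = 1.5): the cube (footprint 18.5×15) is included at this height (perimeter 67.00 mm); the cylinder at (-1.5, 2.5) is not intersected at this z (z outside [3, 12]); Merging all regions: only the 18.5×15 cube is present, so the union is just that shape — boundary = 67.00 mm. So its perimeter = 67.00 mm. Layer 10 is larger (67.00 vs 31.33 mm).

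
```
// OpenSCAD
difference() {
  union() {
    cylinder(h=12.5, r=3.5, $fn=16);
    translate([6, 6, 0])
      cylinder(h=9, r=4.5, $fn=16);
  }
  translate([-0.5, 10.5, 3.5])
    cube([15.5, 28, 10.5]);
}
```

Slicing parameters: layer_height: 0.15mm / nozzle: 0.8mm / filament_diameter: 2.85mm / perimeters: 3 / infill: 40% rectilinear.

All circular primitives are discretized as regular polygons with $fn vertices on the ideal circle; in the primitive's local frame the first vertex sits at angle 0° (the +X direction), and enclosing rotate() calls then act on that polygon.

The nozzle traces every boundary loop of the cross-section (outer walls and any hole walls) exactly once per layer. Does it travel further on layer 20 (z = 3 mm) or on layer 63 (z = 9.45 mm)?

Layer 20 (z = 3): the r=3.5 cylinder contributes a regular 16-gon of circumradius 3.5 (perimeter = 2·16·3.500·sin(180°/16) = 21.85 mm); the cylinder at (6, 6): section is a regular 16-gon, circumradius r=4.5 (perimeter = 2·16·4.500·sin(180°/16) = 28.09 mm); Combining (union): the 2 present regions are separate (no shared area or edge), so areas and boundary lengths simply add and each stays a separate island — boundary = 49.94 mm; the cube at (-0.5, 10.5) does not reach this height (z outside [3.5, 14]); After the difference (first − rest): none of the subtracted shapes is present at this height, so the result so far is unchanged — boundary = 49.94 mm. So its perimeter = 49.94 mm. Layer 63 (z = 9.45): the cylinder: section is a regular 16-gon, circumradius r=3.5 (perimeter = 2·16·3.500·sin(180°/16) = 21.85 mm); the cylinder at (6, 6) does not reach this height (z outside [0, 9]); Combining (union): only the r=3.5 cylinder is present, so the union is just that shape — boundary = 21.85 mm; the cube at (-0.5, 10.5) is present — its section is the full 15.5×28 rectangle (perimeter 87.00 mm); After the difference (first − rest): starting from the result so far, the 15.5×28 cube at (-0.5, 10.5) misses the remaining region (no effect) — boundary = 21.85 mm. So its perimeter = 21.85 mm. Layer 20 is larger (49.94 vs 21.85 mm).

layer 20 (z = 3 mm)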